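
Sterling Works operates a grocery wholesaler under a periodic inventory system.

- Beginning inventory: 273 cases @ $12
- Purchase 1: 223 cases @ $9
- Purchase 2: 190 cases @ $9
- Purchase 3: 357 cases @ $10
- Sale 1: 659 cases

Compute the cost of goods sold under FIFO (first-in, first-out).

Sale 1 (659) [FIFO — oldest first]: 273 @ $12 + 223 @ $9 + 163 @ $9 = $6,750
Ending inventory: 27 @ $9 + 357 @ $10 = $3,813

COGS = $6,750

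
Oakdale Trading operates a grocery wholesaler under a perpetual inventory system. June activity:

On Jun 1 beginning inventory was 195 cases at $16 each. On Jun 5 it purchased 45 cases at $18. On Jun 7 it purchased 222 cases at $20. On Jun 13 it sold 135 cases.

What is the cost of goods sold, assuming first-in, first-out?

COGS = $2,160

Jun 13, 135 sold [FIFO — oldest first]: 135 @ $16 = $2,160
Ending inventory: 60 @ $16 + 45 @ $18 + 222 @ $20 = $6,210
Check: goods available $8,370 = COGS $2,160 + ending $6,210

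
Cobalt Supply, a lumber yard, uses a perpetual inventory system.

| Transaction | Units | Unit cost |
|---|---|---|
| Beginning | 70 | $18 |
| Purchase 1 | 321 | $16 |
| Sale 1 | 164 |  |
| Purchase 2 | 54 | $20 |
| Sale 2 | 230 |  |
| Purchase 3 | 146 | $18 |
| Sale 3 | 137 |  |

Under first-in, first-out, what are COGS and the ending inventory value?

COGS = $9,024; ending inventory = $1,080

Sale 1 (164) [FIFO — oldest first]: 70 @ $18 + 94 @ $16 = $2,764
Sale 2 (230) [FIFO — oldest first]: 227 @ $16 + 3 @ $20 = $3,692
Sale 3 (137) [FIFO — oldest first]: 51 @ $20 + 86 @ $18 = $2,568
Total COGS = $2,764 + $3,692 + $2,568 = $9,024
Ending inventory: 60 @ $18 = $1,080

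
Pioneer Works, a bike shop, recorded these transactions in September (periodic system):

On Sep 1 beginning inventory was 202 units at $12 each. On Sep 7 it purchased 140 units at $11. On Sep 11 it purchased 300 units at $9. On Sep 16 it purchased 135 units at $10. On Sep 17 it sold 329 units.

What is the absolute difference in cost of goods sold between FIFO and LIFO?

$725

FIFO COGS: 202 @ $12 + 127 @ $11 = $3,821
LIFO COGS: 135 @ $10 + 194 @ $9 = $3,096
Difference = |$3,821 − $3,096| = $725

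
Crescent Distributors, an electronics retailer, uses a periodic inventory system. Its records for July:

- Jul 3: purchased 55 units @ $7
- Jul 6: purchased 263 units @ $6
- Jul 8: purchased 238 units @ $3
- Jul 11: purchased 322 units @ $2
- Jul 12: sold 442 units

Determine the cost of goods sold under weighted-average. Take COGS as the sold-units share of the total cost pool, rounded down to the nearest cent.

COGS = $1,671.84

Jul 12, sell 442: 442/878 × $3,321.00 → $1,671.84
Ending inventory (cost pool remaining) = $1,649.16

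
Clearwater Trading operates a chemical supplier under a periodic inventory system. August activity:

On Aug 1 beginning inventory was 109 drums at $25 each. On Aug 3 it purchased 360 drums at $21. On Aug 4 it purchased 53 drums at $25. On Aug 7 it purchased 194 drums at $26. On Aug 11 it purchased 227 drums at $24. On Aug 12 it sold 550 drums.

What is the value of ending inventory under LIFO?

Aug 12, 550 sold [LIFO — newest first]: 227 @ $24 + 194 @ $26 + 53 @ $25 + 76 @ $21 = $13,413
Ending inventory: 109 @ $25 + 284 @ $21 = $8,689

Ending inventory = $8,689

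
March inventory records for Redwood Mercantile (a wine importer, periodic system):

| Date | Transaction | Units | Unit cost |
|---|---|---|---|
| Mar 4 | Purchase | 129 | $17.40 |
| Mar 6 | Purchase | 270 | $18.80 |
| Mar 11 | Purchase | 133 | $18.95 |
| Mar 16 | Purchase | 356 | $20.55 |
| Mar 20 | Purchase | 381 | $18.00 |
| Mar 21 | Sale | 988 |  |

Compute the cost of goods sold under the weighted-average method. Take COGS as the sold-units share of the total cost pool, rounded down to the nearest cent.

Mar 21, sell 988: 988/1269 × $24,014.75 → $18,697.06
Ending inventory (cost pool remaining) = $5,317.69
Check: goods available $24,014.75 = COGS $18,697.06 + ending $5,317.69

COGS = $18,697.06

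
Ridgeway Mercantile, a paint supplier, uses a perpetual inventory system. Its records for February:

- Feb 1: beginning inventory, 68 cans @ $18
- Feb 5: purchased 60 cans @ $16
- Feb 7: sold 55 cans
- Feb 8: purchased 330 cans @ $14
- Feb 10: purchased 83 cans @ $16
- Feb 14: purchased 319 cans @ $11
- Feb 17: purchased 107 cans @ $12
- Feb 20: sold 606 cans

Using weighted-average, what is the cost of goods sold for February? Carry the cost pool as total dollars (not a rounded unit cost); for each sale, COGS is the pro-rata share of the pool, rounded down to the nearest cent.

After Feb 1: 68 on hand, pool $1,224.00 (≈ $18.0000 each)
After Feb 5: 128 on hand, pool $2,184.00 (≈ $17.0625 each)
Feb 7, sell 55: 55/128 × $2,184.00 → $938.43
After Feb 8: 403 on hand, pool $5,865.57 (≈ $14.5548 each)
After Feb 10: 486 on hand, pool $7,193.57 (≈ $14.8016 each)
After Feb 14: 805 on hand, pool $10,702.57 (≈ $13.2951 each)
After Feb 17: 912 on hand, pool $11,986.57 (≈ $13.1432 each)
Feb 20, sell 606: 606/912 × $11,986.57 → $7,964.76
Total COGS = $938.43 + $7,964.76 = $8,903.19
Ending inventory (cost pool remaining) = $4,021.81
Check: goods available $12,925.00 = COGS $8,903.19 + ending $4,021.81

COGS = $8,903.19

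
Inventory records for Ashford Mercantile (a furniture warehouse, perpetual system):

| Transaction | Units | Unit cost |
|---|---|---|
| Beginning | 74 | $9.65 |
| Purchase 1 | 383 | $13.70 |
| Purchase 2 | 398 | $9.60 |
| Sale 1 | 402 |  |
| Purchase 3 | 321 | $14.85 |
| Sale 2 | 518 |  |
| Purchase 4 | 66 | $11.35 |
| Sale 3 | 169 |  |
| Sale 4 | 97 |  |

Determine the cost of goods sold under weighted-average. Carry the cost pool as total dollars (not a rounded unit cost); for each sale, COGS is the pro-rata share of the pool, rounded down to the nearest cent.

After Beginning: 74 on hand, pool $714.10 (≈ $9.6500 each)
After Purchase 1: 457 on hand, pool $5,961.20 (≈ $13.0442 each)
After Purchase 2: 855 on hand, pool $9,782.00 (≈ $11.4409 each)
Sale 1, sell 402: 402/855 × $9,782.00 → $4,599.25
After Purchase 3: 774 on hand, pool $9,949.60 (≈ $12.8548 each)
Sale 2, sell 518: 518/774 × $9,949.60 → $6,658.77
After Purchase 4: 322 on hand, pool $4,039.93 (≈ $12.5464 each)
Sale 3, sell 169: 169/322 × $4,039.93 → $2,120.33
Sale 4, sell 97: 97/153 × $1,919.60 → $1,217.00
Total COGS = $4,599.25 + $6,658.77 + $2,120.33 + $1,217.00 = $14,595.35
Ending inventory (cost pool remaining) = $702.60
Check: goods available $15,297.95 = COGS $14,595.35 + ending $702.60

COGS = $14,595.35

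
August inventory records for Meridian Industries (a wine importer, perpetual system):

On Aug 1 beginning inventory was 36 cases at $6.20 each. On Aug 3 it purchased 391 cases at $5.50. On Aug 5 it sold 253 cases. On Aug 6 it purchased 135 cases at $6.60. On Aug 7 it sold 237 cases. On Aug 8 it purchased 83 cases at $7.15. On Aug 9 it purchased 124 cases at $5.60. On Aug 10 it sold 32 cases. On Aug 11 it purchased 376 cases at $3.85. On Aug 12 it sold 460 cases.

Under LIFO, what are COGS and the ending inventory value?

COGS = $4,940.70; ending inventory = $1,059.45

Aug 5, 253 sold [LIFO — newest first]: 253 @ $5.50 = $1,391.50
Aug 7, 237 sold [LIFO — newest first]: 135 @ $6.60 + 102 @ $5.50 = $1,452.00
Aug 10, 32 sold [LIFO — newest first]: 32 @ $5.60 = $179.20
Aug 12, 460 sold [LIFO — newest first]: 376 @ $3.85 + 84 @ $5.60 = $1,918.00
Total COGS = $1,391.50 + $1,452.00 + $179.20 + $1,918.00 = $4,940.70
Ending inventory: 36 @ $6.20 + 36 @ $5.50 + 83 @ $7.15 + 8 @ $5.60 = $1,059.45
Check: goods available $6,000.15 = COGS $4,940.70 + ending $1,059.45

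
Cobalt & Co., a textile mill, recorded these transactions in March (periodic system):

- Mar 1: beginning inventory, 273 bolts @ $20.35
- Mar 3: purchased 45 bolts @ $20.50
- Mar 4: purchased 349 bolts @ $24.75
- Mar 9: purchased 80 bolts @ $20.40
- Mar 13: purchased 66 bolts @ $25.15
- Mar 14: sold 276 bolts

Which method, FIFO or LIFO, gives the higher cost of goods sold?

FIFO COGS: 273 @ $20.35 + 3 @ $20.50 = $5,617.05
LIFO COGS: 66 @ $25.15 + 80 @ $20.40 + 130 @ $24.75 = $6,509.40

LIFO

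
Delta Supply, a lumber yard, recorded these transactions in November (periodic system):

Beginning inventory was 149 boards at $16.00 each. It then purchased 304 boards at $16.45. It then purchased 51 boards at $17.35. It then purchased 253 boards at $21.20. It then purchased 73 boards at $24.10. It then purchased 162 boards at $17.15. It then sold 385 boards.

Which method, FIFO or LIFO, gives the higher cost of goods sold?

LIFO

FIFO COGS: 149 @ $16.00 + 236 @ $16.45 = $6,266.20
LIFO COGS: 162 @ $17.15 + 73 @ $24.10 + 150 @ $21.20 = $7,717.60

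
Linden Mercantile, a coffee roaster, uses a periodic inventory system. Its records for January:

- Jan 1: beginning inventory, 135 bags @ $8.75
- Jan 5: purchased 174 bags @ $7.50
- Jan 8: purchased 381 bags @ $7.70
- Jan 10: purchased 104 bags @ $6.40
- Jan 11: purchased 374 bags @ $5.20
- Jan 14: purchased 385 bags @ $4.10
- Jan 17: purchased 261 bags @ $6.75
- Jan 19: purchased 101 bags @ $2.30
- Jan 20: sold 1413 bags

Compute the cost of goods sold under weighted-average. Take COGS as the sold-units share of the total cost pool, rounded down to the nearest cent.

Jan 20, sell 1413: 1413/1915 × $11,602.90 → $8,561.30
Ending inventory (cost pool remaining) = $3,041.60

COGS = $8,561.30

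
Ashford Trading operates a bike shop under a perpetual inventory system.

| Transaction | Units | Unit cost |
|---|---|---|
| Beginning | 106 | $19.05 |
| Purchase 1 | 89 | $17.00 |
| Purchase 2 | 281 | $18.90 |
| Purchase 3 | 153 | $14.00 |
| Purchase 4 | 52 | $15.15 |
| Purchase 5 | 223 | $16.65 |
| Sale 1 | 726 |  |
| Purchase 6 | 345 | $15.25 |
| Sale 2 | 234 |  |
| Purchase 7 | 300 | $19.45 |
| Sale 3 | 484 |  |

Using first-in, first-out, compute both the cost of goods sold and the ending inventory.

COGS = $24,539.95; ending inventory = $2,042.25

Sale 1 (726) [FIFO — oldest first]: 106 @ $19.05 + 89 @ $17.00 + 281 @ $18.90 + 153 @ $14.00 + 52 @ $15.15 + 45 @ $16.65 = $12,522.25
Sale 2 (234) [FIFO — oldest first]: 178 @ $16.65 + 56 @ $15.25 = $3,817.70
Sale 3 (484) [FIFO — oldest first]: 289 @ $15.25 + 195 @ $19.45 = $8,200.00
Total COGS = $12,522.25 + $3,817.70 + $8,200.00 = $24,539.95
Ending inventory: 105 @ $19.45 = $2,042.25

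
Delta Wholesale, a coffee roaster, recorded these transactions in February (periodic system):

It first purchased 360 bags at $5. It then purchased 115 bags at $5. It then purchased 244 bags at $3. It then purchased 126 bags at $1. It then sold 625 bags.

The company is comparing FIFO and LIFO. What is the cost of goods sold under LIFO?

COGS = $2,133

FIFO COGS: 360 @ $5 + 115 @ $5 + 150 @ $3 = $2,825
LIFO COGS: 126 @ $1 + 244 @ $3 + 115 @ $5 + 140 @ $5 = $2,133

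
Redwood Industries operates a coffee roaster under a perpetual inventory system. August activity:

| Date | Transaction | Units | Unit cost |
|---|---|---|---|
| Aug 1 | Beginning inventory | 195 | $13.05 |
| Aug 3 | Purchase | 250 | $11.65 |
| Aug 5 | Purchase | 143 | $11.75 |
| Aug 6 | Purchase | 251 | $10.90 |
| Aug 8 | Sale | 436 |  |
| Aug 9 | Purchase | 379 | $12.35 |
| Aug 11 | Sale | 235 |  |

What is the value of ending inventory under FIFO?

Ending inventory = $6,511.85

Aug 8, 436 sold [FIFO — oldest first]: 195 @ $13.05 + 241 @ $11.65 = $5,352.40
Aug 11, 235 sold [FIFO — oldest first]: 9 @ $11.65 + 143 @ $11.75 + 83 @ $10.90 = $2,689.80
Total COGS = $5,352.40 + $2,689.80 = $8,042.20
Ending inventory: 168 @ $10.90 + 379 @ $12.35 = $6,511.85
Check: goods available $14,554.05 = COGS $8,042.20 + ending $6,511.85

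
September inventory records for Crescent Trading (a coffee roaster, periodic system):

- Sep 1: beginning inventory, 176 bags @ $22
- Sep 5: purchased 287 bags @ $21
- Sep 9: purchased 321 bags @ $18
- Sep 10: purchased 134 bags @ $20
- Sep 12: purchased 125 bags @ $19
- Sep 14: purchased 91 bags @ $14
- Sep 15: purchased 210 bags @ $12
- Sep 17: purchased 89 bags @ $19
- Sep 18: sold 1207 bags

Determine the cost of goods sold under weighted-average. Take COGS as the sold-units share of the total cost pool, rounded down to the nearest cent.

COGS = $22,082.28

Sep 18, sell 1207: 1207/1433 × $26,217.00 → $22,082.28
Ending inventory (cost pool remaining) = $4,134.72
Check: goods available $26,217.00 = COGS $22,082.28 + ending $4,134.72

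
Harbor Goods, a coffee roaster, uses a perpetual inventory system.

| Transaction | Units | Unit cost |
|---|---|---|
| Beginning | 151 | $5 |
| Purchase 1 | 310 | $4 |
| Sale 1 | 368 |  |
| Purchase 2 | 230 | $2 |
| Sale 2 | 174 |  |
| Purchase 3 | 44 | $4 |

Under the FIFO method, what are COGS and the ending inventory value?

Sale 1 (368) [FIFO — oldest first]: 151 @ $5 + 217 @ $4 = $1,623
Sale 2 (174) [FIFO — oldest first]: 93 @ $4 + 81 @ $2 = $534
Total COGS = $1,623 + $534 = $2,157
Ending inventory: 149 @ $2 + 44 @ $4 = $474

COGS = $2,157; ending inventory = $474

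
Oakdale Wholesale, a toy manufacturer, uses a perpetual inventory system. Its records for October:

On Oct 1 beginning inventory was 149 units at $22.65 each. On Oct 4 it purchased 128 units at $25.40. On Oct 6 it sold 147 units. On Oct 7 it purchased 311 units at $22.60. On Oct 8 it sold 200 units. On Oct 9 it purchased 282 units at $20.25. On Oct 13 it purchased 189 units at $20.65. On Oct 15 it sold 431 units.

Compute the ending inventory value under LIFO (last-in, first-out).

Oct 6, 147 sold [LIFO — newest first]: 128 @ $25.40 + 19 @ $22.65 = $3,681.55
Oct 8, 200 sold [LIFO — newest first]: 200 @ $22.60 = $4,520.00
Oct 15, 431 sold [LIFO — newest first]: 189 @ $20.65 + 242 @ $20.25 = $8,803.35
Total COGS = $3,681.55 + $4,520.00 + $8,803.35 = $17,004.90
Ending inventory: 130 @ $22.65 + 111 @ $22.60 + 40 @ $20.25 = $6,263.10
Check: goods available $23,268.00 = COGS $17,004.90 + ending $6,263.10

Ending inventory = $6,263.10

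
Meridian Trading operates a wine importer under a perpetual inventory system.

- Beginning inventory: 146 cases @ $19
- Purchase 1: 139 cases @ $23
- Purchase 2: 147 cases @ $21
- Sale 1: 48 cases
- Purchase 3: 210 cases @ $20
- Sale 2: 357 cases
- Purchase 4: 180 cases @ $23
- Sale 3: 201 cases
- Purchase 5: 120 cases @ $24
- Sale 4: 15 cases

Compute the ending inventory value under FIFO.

Sale 1 (48) [FIFO — oldest first]: 48 @ $19 = $912
Sale 2 (357) [FIFO — oldest first]: 98 @ $19 + 139 @ $23 + 120 @ $21 = $7,579
Sale 3 (201) [FIFO — oldest first]: 27 @ $21 + 174 @ $20 = $4,047
Sale 4 (15) [FIFO — oldest first]: 15 @ $20 = $300
Total COGS = $912 + $7,579 + $4,047 + $300 = $12,838
Ending inventory: 21 @ $20 + 180 @ $23 + 120 @ $24 = $7,440

Ending inventory = $7,440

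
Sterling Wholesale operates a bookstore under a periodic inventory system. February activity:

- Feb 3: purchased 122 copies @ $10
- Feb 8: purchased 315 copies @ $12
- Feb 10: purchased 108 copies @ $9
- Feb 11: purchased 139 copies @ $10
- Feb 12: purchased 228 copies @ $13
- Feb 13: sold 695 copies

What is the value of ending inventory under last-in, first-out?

Feb 13, 695 sold [LIFO — newest first]: 228 @ $13 + 139 @ $10 + 108 @ $9 + 220 @ $12 = $7,966
Ending inventory: 122 @ $10 + 95 @ $12 = $2,360
Check: goods available $10,326 = COGS $7,966 + ending $2,360

Ending inventory = $2,360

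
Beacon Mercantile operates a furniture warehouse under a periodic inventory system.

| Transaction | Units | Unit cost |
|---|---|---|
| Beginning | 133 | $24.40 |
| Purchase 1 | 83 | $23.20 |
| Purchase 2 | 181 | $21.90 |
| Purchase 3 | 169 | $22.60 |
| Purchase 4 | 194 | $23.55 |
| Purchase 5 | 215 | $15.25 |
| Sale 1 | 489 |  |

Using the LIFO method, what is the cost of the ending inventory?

Sale 1 (489) [LIFO — newest first]: 215 @ $15.25 + 194 @ $23.55 + 80 @ $22.60 = $9,655.45
Ending inventory: 133 @ $24.40 + 83 @ $23.20 + 181 @ $21.90 + 89 @ $22.60 = $11,146.10
Check: goods available $20,801.55 = COGS $9,655.45 + ending $11,146.10

Ending inventory = $11,146.10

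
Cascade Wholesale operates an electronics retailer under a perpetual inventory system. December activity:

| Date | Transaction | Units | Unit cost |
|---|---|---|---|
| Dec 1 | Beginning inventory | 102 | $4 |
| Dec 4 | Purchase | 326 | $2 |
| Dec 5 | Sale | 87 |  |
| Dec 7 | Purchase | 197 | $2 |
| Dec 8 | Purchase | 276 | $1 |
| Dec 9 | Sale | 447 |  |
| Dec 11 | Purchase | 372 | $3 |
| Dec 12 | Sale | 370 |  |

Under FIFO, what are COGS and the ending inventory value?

COGS = $1,739; ending inventory = $1,107

Dec 5, 87 sold [FIFO — oldest first]: 87 @ $4 = $348
Dec 9, 447 sold [FIFO — oldest first]: 15 @ $4 + 326 @ $2 + 106 @ $2 = $924
Dec 12, 370 sold [FIFO — oldest first]: 91 @ $2 + 276 @ $1 + 3 @ $3 = $467
Total COGS = $348 + $924 + $467 = $1,739
Ending inventory: 369 @ $3 = $1,107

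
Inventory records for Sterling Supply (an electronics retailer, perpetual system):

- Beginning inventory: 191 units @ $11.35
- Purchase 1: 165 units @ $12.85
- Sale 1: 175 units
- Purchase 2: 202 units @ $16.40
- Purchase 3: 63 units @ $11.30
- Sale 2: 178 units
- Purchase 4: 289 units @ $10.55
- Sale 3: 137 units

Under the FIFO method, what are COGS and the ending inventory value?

COGS = $6,485.70; ending inventory = $4,876.05

Sale 1 (175) [FIFO — oldest first]: 175 @ $11.35 = $1,986.25
Sale 2 (178) [FIFO — oldest first]: 16 @ $11.35 + 162 @ $12.85 = $2,263.30
Sale 3 (137) [FIFO — oldest first]: 3 @ $12.85 + 134 @ $16.40 = $2,236.15
Total COGS = $1,986.25 + $2,263.30 + $2,236.15 = $6,485.70
Ending inventory: 68 @ $16.40 + 63 @ $11.30 + 289 @ $10.55 = $4,876.05
Check: goods available $11,361.75 = COGS $6,485.70 + ending $4,876.05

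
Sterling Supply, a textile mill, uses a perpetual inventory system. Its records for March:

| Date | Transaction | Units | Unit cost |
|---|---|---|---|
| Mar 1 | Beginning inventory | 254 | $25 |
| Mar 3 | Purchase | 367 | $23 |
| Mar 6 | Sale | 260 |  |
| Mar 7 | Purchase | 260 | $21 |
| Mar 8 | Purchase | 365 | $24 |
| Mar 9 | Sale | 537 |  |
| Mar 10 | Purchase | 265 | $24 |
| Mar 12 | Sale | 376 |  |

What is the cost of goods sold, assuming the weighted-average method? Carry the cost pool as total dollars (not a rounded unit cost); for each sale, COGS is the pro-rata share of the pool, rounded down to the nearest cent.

After Mar 1: 254 on hand, pool $6,350.00 (≈ $25.0000 each)
After Mar 3: 621 on hand, pool $14,791.00 (≈ $23.8180 each)
Mar 6, sell 260: 260/621 × $14,791.00 → $6,192.68
After Mar 7: 621 on hand, pool $14,058.32 (≈ $22.6382 each)
After Mar 8: 986 on hand, pool $22,818.32 (≈ $23.1423 each)
Mar 9, sell 537: 537/986 × $22,818.32 → $12,427.42
After Mar 10: 714 on hand, pool $16,750.90 (≈ $23.4606 each)
Mar 12, sell 376: 376/714 × $16,750.90 → $8,821.20
Total COGS = $6,192.68 + $12,427.42 + $8,821.20 = $27,441.30
Ending inventory (cost pool remaining) = $7,929.70

COGS = $27,441.30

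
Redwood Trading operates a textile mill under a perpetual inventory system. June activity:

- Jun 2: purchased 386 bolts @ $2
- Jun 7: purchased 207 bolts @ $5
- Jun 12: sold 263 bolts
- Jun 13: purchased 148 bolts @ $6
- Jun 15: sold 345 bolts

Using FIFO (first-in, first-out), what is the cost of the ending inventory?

Jun 12, 263 sold [FIFO — oldest first]: 263 @ $2 = $526
Jun 15, 345 sold [FIFO — oldest first]: 123 @ $2 + 207 @ $5 + 15 @ $6 = $1,371
Total COGS = $526 + $1,371 = $1,897
Ending inventory: 133 @ $6 = $798
Check: goods available $2,695 = COGS $1,897 + ending $798

Ending inventory = $798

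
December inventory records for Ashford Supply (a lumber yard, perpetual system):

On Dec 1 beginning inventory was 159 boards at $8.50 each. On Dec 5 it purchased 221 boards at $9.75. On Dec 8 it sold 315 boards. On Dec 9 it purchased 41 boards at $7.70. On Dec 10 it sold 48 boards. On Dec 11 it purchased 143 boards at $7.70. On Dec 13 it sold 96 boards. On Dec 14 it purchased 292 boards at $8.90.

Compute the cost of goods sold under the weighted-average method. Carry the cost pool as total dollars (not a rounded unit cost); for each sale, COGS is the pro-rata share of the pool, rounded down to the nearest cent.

After Dec 1: 159 on hand, pool $1,351.50 (≈ $8.5000 each)
After Dec 5: 380 on hand, pool $3,506.25 (≈ $9.2270 each)
Dec 8, sell 315: 315/380 × $3,506.25 → $2,906.49
After Dec 9: 106 on hand, pool $915.46 (≈ $8.6364 each)
Dec 10, sell 48: 48/106 × $915.46 → $414.54
After Dec 11: 201 on hand, pool $1,602.02 (≈ $7.9702 each)
Dec 13, sell 96: 96/201 × $1,602.02 → $765.14
After Dec 14: 397 on hand, pool $3,435.68 (≈ $8.6541 each)
Total COGS = $2,906.49 + $414.54 + $765.14 = $4,086.17
Ending inventory (cost pool remaining) = $3,435.68
Check: goods available $7,521.85 = COGS $4,086.17 + ending $3,435.68

COGS = $4,086.17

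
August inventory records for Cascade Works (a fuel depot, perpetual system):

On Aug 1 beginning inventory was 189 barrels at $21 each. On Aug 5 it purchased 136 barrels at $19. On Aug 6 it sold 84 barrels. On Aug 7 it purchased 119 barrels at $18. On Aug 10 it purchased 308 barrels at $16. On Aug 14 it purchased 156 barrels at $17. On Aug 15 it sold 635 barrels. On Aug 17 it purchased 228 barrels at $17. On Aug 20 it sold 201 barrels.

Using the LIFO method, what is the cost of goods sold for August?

COGS = $15,723

Aug 6, 84 sold [LIFO — newest first]: 84 @ $19 = $1,596
Aug 15, 635 sold [LIFO — newest first]: 156 @ $17 + 308 @ $16 + 119 @ $18 + 52 @ $19 = $10,710
Aug 20, 201 sold [LIFO — newest first]: 201 @ $17 = $3,417
Total COGS = $1,596 + $10,710 + $3,417 = $15,723
Ending inventory: 189 @ $21 + 27 @ $17 = $4,428
Check: goods available $20,151 = COGS $15,723 + ending $4,428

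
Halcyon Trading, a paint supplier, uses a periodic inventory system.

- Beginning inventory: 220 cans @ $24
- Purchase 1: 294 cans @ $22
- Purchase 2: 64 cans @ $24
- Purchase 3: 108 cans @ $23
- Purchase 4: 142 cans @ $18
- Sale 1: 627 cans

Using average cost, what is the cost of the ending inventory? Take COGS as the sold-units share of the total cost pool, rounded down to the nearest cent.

Ending inventory = $4,448.22

Sale 1, sell 627: 627/828 × $18,324.00 → $13,875.78
Ending inventory (cost pool remaining) = $4,448.22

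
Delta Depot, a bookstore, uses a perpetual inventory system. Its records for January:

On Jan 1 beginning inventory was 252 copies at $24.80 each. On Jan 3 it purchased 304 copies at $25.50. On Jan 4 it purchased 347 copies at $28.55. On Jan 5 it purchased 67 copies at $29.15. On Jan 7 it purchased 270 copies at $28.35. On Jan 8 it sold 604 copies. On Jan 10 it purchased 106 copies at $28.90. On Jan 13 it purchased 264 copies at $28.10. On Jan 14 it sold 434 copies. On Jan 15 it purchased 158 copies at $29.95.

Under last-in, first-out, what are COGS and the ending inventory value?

COGS = $29,539.40; ending inventory = $19,190.50

Jan 8, 604 sold [LIFO — newest first]: 270 @ $28.35 + 67 @ $29.15 + 267 @ $28.55 = $17,230.40
Jan 14, 434 sold [LIFO — newest first]: 264 @ $28.10 + 106 @ $28.90 + 64 @ $28.55 = $12,309.00
Total COGS = $17,230.40 + $12,309.00 = $29,539.40
Ending inventory: 252 @ $24.80 + 304 @ $25.50 + 16 @ $28.55 + 158 @ $29.95 = $19,190.50
Check: goods available $48,729.90 = COGS $29,539.40 + ending $19,190.50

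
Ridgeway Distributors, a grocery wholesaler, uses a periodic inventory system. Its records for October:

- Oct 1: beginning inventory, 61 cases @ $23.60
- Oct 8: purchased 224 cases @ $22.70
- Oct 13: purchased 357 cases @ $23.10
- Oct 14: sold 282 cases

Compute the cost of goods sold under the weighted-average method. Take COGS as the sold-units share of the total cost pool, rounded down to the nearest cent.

COGS = $6,488.24

Oct 14, sell 282: 282/642 × $14,771.10 → $6,488.24
Ending inventory (cost pool remaining) = $8,282.86
Check: goods available $14,771.10 = COGS $6,488.24 + ending $8,282.86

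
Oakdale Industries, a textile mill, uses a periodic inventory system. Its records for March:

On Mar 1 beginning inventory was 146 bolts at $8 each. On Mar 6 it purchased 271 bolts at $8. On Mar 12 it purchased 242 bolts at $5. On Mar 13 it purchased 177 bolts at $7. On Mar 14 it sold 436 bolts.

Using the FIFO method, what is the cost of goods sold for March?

Mar 14, 436 sold [FIFO — oldest first]: 146 @ $8 + 271 @ $8 + 19 @ $5 = $3,431
Ending inventory: 223 @ $5 + 177 @ $7 = $2,354

COGS = $3,431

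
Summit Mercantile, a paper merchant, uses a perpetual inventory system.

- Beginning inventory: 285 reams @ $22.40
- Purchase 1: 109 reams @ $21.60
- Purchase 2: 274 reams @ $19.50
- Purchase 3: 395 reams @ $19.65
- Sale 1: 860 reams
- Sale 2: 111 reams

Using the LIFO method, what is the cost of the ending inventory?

Sale 1 (860) [LIFO — newest first]: 395 @ $19.65 + 274 @ $19.50 + 109 @ $21.60 + 82 @ $22.40 = $17,295.95
Sale 2 (111) [LIFO — newest first]: 111 @ $22.40 = $2,486.40
Total COGS = $17,295.95 + $2,486.40 = $19,782.35
Ending inventory: 92 @ $22.40 = $2,060.80

Ending inventory = $2,060.80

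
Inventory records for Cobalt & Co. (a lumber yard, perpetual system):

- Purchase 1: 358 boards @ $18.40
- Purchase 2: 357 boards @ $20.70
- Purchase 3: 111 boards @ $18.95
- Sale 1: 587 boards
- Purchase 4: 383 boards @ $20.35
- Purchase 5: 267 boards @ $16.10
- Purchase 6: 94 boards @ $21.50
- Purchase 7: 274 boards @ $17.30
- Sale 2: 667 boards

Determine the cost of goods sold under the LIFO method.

COGS = $23,394.05

Sale 1 (587) [LIFO — newest first]: 111 @ $18.95 + 357 @ $20.70 + 119 @ $18.40 = $11,682.95
Sale 2 (667) [LIFO — newest first]: 274 @ $17.30 + 94 @ $21.50 + 267 @ $16.10 + 32 @ $20.35 = $11,711.10
Total COGS = $11,682.95 + $11,711.10 = $23,394.05
Ending inventory: 239 @ $18.40 + 351 @ $20.35 = $11,540.45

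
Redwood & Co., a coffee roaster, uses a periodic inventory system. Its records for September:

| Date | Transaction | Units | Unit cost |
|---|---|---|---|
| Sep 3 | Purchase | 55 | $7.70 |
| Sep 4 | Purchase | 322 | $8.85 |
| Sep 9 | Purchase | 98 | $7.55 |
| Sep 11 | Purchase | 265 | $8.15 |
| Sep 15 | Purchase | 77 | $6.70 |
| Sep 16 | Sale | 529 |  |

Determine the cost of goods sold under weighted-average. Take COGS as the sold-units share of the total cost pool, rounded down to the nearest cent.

COGS = $4,330.90

Sep 16, sell 529: 529/817 × $6,688.75 → $4,330.90
Ending inventory (cost pool remaining) = $2,357.85
Check: goods available $6,688.75 = COGS $4,330.90 + ending $2,357.85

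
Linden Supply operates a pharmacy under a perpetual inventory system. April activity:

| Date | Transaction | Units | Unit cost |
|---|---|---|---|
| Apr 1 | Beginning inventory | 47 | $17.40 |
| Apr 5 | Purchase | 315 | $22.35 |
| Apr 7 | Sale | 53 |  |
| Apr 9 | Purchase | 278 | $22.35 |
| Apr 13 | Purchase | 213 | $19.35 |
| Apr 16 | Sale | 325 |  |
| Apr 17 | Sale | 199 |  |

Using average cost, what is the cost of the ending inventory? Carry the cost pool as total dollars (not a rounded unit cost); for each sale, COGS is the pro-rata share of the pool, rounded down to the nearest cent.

Ending inventory = $5,879.64

After Apr 1: 47 on hand, pool $817.80 (≈ $17.4000 each)
After Apr 5: 362 on hand, pool $7,858.05 (≈ $21.7073 each)
Apr 7, sell 53: 53/362 × $7,858.05 → $1,150.48
After Apr 9: 587 on hand, pool $12,920.87 (≈ $22.0117 each)
After Apr 13: 800 on hand, pool $17,042.42 (≈ $21.3030 each)
Apr 16, sell 325: 325/800 × $17,042.42 → $6,923.48
Apr 17, sell 199: 199/475 × $10,118.94 → $4,239.30
Total COGS = $1,150.48 + $6,923.48 + $4,239.30 = $12,313.26
Ending inventory (cost pool remaining) = $5,879.64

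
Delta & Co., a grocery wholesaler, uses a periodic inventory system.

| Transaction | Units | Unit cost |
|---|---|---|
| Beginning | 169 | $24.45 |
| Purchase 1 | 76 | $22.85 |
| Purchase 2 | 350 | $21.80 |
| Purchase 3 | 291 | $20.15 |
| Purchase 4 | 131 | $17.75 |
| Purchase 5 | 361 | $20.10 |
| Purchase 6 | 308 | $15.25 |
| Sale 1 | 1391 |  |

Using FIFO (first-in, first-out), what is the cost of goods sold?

Sale 1 (1391) [FIFO — oldest first]: 169 @ $24.45 + 76 @ $22.85 + 350 @ $21.80 + 291 @ $20.15 + 131 @ $17.75 + 361 @ $20.10 + 13 @ $15.25 = $29,141.90
Ending inventory: 295 @ $15.25 = $4,498.75
Check: goods available $33,640.65 = COGS $29,141.90 + ending $4,498.75

COGS = $29,141.90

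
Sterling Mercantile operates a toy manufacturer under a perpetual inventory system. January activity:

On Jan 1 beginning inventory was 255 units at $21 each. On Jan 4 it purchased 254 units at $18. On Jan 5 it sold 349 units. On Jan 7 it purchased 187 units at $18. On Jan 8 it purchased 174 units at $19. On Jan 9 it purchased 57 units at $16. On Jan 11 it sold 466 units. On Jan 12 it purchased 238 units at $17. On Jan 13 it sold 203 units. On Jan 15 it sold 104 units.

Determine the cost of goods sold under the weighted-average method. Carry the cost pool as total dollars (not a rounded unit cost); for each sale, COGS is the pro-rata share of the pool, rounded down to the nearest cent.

After Jan 1: 255 on hand, pool $5,355.00 (≈ $21.0000 each)
After Jan 4: 509 on hand, pool $9,927.00 (≈ $19.5029 each)
Jan 5, sell 349: 349/509 × $9,927.00 → $6,806.52
After Jan 7: 347 on hand, pool $6,486.48 (≈ $18.6930 each)
After Jan 8: 521 on hand, pool $9,792.48 (≈ $18.7955 each)
After Jan 9: 578 on hand, pool $10,704.48 (≈ $18.5199 each)
Jan 11, sell 466: 466/578 × $10,704.48 → $8,630.25
After Jan 12: 350 on hand, pool $6,120.23 (≈ $17.4864 each)
Jan 13, sell 203: 203/350 × $6,120.23 → $3,549.73
Jan 15, sell 104: 104/147 × $2,570.50 → $1,818.58
Total COGS = $6,806.52 + $8,630.25 + $3,549.73 + $1,818.58 = $20,805.08
Ending inventory (cost pool remaining) = $751.92

COGS = $20,805.08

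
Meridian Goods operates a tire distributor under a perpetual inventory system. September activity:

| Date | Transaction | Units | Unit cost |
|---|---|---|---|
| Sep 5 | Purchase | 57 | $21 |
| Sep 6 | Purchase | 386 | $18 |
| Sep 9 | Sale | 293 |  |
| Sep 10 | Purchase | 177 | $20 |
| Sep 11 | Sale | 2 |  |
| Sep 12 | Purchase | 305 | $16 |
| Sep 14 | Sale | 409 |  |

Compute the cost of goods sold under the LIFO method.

Sep 9, 293 sold [LIFO — newest first]: 293 @ $18 = $5,274
Sep 11, 2 sold [LIFO — newest first]: 2 @ $20 = $40
Sep 14, 409 sold [LIFO — newest first]: 305 @ $16 + 104 @ $20 = $6,960
Total COGS = $5,274 + $40 + $6,960 = $12,274
Ending inventory: 57 @ $21 + 93 @ $18 + 71 @ $20 = $4,291

COGS = $12,274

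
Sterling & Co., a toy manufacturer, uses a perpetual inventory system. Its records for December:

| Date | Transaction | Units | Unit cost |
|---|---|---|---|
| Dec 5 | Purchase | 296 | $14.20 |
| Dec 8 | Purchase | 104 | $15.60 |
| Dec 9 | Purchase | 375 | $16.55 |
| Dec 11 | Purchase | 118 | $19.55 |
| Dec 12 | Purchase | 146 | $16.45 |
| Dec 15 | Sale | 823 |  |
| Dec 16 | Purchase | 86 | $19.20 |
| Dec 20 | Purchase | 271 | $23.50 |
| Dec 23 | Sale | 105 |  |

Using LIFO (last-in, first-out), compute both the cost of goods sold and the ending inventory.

COGS = $16,140.75; ending inventory = $8,619.40

Dec 15, 823 sold [LIFO — newest first]: 146 @ $16.45 + 118 @ $19.55 + 375 @ $16.55 + 104 @ $15.60 + 80 @ $14.20 = $13,673.25
Dec 23, 105 sold [LIFO — newest first]: 105 @ $23.50 = $2,467.50
Total COGS = $13,673.25 + $2,467.50 = $16,140.75
Ending inventory: 216 @ $14.20 + 86 @ $19.20 + 166 @ $23.50 = $8,619.40
Check: goods available $24,760.15 = COGS $16,140.75 + ending $8,619.40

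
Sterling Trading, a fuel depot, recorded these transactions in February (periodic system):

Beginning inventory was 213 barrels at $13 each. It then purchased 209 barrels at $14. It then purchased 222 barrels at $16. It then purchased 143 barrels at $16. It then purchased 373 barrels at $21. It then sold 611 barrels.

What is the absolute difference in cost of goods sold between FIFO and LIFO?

$2,922

FIFO COGS: 213 @ $13 + 209 @ $14 + 189 @ $16 = $8,719
LIFO COGS: 373 @ $21 + 143 @ $16 + 95 @ $16 = $11,641
Difference = |$8,719 − $11,641| = $2,922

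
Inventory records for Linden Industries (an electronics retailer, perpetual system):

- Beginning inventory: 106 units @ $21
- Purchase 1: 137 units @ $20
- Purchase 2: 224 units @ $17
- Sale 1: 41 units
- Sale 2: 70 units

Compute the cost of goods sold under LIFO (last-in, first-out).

Sale 1 (41) [LIFO — newest first]: 41 @ $17 = $697
Sale 2 (70) [LIFO — newest first]: 70 @ $17 = $1,190
Total COGS = $697 + $1,190 = $1,887
Ending inventory: 106 @ $21 + 137 @ $20 + 113 @ $17 = $6,887
Check: goods available $8,774 = COGS $1,887 + ending $6,887

COGS = $1,887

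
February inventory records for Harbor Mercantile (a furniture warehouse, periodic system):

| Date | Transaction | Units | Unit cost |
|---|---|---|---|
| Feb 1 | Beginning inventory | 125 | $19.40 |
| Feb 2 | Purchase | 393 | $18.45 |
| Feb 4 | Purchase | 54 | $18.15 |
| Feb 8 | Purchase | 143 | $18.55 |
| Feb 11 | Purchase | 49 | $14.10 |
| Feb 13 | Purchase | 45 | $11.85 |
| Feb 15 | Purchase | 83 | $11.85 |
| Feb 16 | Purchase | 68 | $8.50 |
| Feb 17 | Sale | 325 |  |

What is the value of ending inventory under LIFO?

Ending inventory = $11,824.60

Feb 17, 325 sold [LIFO — newest first]: 68 @ $8.50 + 83 @ $11.85 + 45 @ $11.85 + 49 @ $14.10 + 80 @ $18.55 = $4,269.70
Ending inventory: 125 @ $19.40 + 393 @ $18.45 + 54 @ $18.15 + 63 @ $18.55 = $11,824.60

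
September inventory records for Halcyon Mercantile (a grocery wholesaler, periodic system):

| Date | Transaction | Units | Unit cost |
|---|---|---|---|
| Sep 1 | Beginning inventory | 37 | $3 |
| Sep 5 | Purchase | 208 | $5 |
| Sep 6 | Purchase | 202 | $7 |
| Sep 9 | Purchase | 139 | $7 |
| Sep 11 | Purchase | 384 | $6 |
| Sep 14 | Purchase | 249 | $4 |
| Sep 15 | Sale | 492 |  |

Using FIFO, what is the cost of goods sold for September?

COGS = $2,880

Sep 15, 492 sold [FIFO — oldest first]: 37 @ $3 + 208 @ $5 + 202 @ $7 + 45 @ $7 = $2,880
Ending inventory: 94 @ $7 + 384 @ $6 + 249 @ $4 = $3,958
Check: goods available $6,838 = COGS $2,880 + ending $3,958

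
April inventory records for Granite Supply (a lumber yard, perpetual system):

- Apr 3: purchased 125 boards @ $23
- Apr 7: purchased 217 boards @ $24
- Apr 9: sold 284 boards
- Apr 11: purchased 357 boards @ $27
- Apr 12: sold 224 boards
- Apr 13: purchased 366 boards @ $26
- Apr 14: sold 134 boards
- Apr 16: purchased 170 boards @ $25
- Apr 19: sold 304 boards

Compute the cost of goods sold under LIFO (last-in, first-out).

COGS = $24,015

Apr 9, 284 sold [LIFO — newest first]: 217 @ $24 + 67 @ $23 = $6,749
Apr 12, 224 sold [LIFO — newest first]: 224 @ $27 = $6,048
Apr 14, 134 sold [LIFO — newest first]: 134 @ $26 = $3,484
Apr 19, 304 sold [LIFO — newest first]: 170 @ $25 + 134 @ $26 = $7,734
Total COGS = $6,749 + $6,048 + $3,484 + $7,734 = $24,015
Ending inventory: 58 @ $23 + 133 @ $27 + 98 @ $26 = $7,473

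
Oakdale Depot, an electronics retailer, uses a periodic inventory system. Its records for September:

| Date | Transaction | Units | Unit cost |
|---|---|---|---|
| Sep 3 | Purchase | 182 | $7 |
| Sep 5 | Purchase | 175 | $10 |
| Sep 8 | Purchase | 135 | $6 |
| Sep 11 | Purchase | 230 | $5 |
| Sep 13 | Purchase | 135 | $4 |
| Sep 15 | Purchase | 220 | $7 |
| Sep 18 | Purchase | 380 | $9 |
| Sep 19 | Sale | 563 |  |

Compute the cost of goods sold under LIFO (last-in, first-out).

COGS = $4,701

Sep 19, 563 sold [LIFO — newest first]: 380 @ $9 + 183 @ $7 = $4,701
Ending inventory: 182 @ $7 + 175 @ $10 + 135 @ $6 + 230 @ $5 + 135 @ $4 + 37 @ $7 = $5,783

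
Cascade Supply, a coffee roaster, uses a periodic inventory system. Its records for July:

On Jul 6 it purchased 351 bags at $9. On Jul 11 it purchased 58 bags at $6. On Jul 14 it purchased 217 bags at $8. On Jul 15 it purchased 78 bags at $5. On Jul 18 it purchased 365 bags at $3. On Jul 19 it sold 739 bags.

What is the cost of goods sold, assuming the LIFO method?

Jul 19, 739 sold [LIFO — newest first]: 365 @ $3 + 78 @ $5 + 217 @ $8 + 58 @ $6 + 21 @ $9 = $3,758
Ending inventory: 330 @ $9 = $2,970
Check: goods available $6,728 = COGS $3,758 + ending $2,970

COGS = $3,758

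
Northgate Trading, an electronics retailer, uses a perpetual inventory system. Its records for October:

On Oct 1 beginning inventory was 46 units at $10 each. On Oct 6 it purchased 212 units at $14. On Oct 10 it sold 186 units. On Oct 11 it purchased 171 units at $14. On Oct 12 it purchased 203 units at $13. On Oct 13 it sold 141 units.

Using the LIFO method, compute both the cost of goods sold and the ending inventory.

Oct 10, 186 sold [LIFO — newest first]: 186 @ $14 = $2,604
Oct 13, 141 sold [LIFO — newest first]: 141 @ $13 = $1,833
Total COGS = $2,604 + $1,833 = $4,437
Ending inventory: 46 @ $10 + 26 @ $14 + 171 @ $14 + 62 @ $13 = $4,024
Check: goods available $8,461 = COGS $4,437 + ending $4,024

COGS = $4,437; ending inventory = $4,024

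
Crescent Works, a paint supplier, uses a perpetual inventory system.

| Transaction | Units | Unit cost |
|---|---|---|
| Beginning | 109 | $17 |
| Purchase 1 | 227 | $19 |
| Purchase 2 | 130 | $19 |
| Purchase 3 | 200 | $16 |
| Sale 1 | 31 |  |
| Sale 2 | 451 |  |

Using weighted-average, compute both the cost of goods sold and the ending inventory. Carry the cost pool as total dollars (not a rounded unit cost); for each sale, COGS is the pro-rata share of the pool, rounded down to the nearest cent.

COGS = $8,565.99; ending inventory = $3,270.01

After Beginning: 109 on hand, pool $1,853.00 (≈ $17.0000 each)
After Purchase 1: 336 on hand, pool $6,166.00 (≈ $18.3512 each)
After Purchase 2: 466 on hand, pool $8,636.00 (≈ $18.5322 each)
After Purchase 3: 666 on hand, pool $11,836.00 (≈ $17.7718 each)
Sale 1, sell 31: 31/666 × $11,836.00 → $550.92
Sale 2, sell 451: 451/635 × $11,285.08 → $8,015.07
Total COGS = $550.92 + $8,015.07 = $8,565.99
Ending inventory (cost pool remaining) = $3,270.01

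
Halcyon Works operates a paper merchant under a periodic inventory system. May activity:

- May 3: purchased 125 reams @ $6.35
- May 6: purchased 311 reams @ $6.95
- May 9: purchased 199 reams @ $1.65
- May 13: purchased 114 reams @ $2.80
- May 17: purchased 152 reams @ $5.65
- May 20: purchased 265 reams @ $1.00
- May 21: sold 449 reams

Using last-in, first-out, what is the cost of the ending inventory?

Ending inventory = $3,513.15

May 21, 449 sold [LIFO — newest first]: 265 @ $1.00 + 152 @ $5.65 + 32 @ $2.80 = $1,213.40
Ending inventory: 125 @ $6.35 + 311 @ $6.95 + 199 @ $1.65 + 82 @ $2.80 = $3,513.15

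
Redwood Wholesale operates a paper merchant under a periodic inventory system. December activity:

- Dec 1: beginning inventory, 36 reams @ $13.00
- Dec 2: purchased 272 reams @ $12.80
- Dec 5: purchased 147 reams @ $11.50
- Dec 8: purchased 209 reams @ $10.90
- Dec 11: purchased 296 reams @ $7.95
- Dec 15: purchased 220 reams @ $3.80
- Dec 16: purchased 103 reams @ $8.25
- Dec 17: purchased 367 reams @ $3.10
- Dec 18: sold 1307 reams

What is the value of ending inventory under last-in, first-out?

Dec 18, 1307 sold [LIFO — newest first]: 367 @ $3.10 + 103 @ $8.25 + 220 @ $3.80 + 296 @ $7.95 + 209 @ $10.90 + 112 @ $11.50 = $8,742.75
Ending inventory: 36 @ $13.00 + 272 @ $12.80 + 35 @ $11.50 = $4,352.10
Check: goods available $13,094.85 = COGS $8,742.75 + ending $4,352.10

Ending inventory = $4,352.10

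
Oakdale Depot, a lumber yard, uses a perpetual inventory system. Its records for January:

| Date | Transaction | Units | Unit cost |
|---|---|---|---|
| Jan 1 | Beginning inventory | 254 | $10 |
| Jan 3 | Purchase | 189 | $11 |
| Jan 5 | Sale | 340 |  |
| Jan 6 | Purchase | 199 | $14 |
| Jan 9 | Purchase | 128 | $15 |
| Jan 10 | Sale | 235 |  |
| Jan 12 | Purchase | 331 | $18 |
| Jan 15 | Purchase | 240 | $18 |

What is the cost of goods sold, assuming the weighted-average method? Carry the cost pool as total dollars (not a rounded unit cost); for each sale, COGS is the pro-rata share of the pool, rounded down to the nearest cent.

After Jan 1: 254 on hand, pool $2,540.00 (≈ $10.0000 each)
After Jan 3: 443 on hand, pool $4,619.00 (≈ $10.4266 each)
Jan 5, sell 340: 340/443 × $4,619.00 → $3,545.05
After Jan 6: 302 on hand, pool $3,859.95 (≈ $12.7813 each)
After Jan 9: 430 on hand, pool $5,779.95 (≈ $13.4417 each)
Jan 10, sell 235: 235/430 × $5,779.95 → $3,158.80
After Jan 12: 526 on hand, pool $8,579.15 (≈ $16.3102 each)
After Jan 15: 766 on hand, pool $12,899.15 (≈ $16.8396 each)
Total COGS = $3,545.05 + $3,158.80 = $6,703.85
Ending inventory (cost pool remaining) = $12,899.15

COGS = $6,703.85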